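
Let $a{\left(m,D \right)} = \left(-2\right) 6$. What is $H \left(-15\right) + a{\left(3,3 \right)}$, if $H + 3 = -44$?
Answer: $693$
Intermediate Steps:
$a{\left(m,D \right)} = -12$
$H = -47$ ($H = -3 - 44 = -47$)
$H \left(-15\right) + a{\left(3,3 \right)} = \left(-47\right) \left(-15\right) - 12 = 705 - 12 = 693$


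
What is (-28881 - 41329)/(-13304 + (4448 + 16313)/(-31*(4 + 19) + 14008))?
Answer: 933441950/176855919 ≈ 5.2780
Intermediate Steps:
(-28881 - 41329)/(-13304 + (4448 + 16313)/(-31*(4 + 19) + 14008)) = -70210/(-13304 + 20761/(-31*23 + 14008)) = -70210/(-13304 + 20761/(-713 + 14008)) = -70210/(-13304 + 20761/13295) = -70210/(-176855919/13295) = -70210*(-13295/176855919) = 933441950/176855919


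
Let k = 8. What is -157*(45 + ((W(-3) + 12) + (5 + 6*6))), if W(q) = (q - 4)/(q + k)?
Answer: -75831/5 ≈ -15166.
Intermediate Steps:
W(q) = (-4 + q)/(8 + q) (W(q) = (q - 4)/(q + 8) = (-4 + q)/(8 + q))
-157*(45 + ((W(-3) + 12) + (5 + 6*6))) = -157*(45 + (((-4 - 3)/(8 - 3) + 12) + (5 + 6*6))) = -157*(45 + ((-7/5 + 12) + (5 + 36))) = -157*(45 + (((⅕)*(-7) + 12) + 41)) = -157*(45 + ((-7/5 + 12) + 41)) = -157*(45 + (53/5 + 41)) = -157*(45 + 258/5) = -157*483/5 = -75831/5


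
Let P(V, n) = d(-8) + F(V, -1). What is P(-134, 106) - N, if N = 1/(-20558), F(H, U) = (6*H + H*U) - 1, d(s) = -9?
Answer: -13979439/20558 ≈ -680.00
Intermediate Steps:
F(H, U) = -1 + 6*H + H*U
P(V, n) = -10 + 5*V (P(V, n) = -9 + (-1 + 6*V + V*(-1)) = -9 + (-1 + 6*V - V) = -9 + (-1 + 5*V) = -10 + 5*V)
N = -1/20558 ≈ -4.8643e-5
P(-134, 106) - N = (-10 + 5*(-134)) - 1*(-1/20558) = (-10 - 670) + 1/20558 = -680 + 1/20558 = -13979439/20558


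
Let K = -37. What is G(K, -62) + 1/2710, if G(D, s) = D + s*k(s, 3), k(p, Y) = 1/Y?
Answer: -468827/8130 ≈ -57.666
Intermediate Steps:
G(D, s) = D + s/3
G(K, -62) + 1/2710 = (-37 + (⅓)*(-62)) + 1/2710 = (-37 - 62/3) + 1/2710 = -173/3 + 1/2710 = -468827/8130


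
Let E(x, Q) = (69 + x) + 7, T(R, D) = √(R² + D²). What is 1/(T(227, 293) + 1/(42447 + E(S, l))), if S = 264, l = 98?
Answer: -42787/251501664498481 + 1830727369*√137378/251501664498481 ≈ 0.0026980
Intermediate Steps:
T(R, D) = √(D² + R²)
E(x, Q) = 76 + x
1/(T(227, 293) + 1/(42447 + E(S, l))) = 1/(√(293² + 227²) + 1/(42447 + (76 + 264))) = 1/(√(85849 + 51529) + 1/(42447 + 340)) = 1/(√137378 + 1/42787) = 1/(1/42787 + √137378)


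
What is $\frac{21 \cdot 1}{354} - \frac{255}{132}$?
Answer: $- \frac{4861}{2596} \approx -1.8725$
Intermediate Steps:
$\frac{21 \cdot 1}{354} - \frac{255}{132} = 21 \cdot \frac{1}{354} - \frac{85}{44} = \frac{7}{118} - \frac{85}{44} = - \frac{4861}{2596}$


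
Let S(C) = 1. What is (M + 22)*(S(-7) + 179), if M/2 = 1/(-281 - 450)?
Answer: 2894400/731 ≈ 3959.5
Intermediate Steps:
M = -2/731 (M = 2/(-281 - 450) = 2/(-731) = 2*(-1/731) = -2/731 ≈ -0.0027360)
(M + 22)*(S(-7) + 179) = (-2/731 + 22)*(1 + 179) = (16080/731)*180 = 2894400/731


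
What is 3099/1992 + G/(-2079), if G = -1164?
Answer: 973501/460152 ≈ 2.1156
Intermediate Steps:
3099/1992 + G/(-2079) = 3099/1992 - 1164/(-2079) = 3099*(1/1992) - 1164*(-1/2079) = 1033/664 + 388/693 = 973501/460152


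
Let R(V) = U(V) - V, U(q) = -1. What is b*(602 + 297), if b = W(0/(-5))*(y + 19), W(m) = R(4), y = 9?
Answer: -125860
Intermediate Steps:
R(V) = -1 - V
W(m) = -5 (W(m) = -1 - 1*4 = -1 - 4 = -5)
b = -140 (b = -5*(9 + 19) = -5*28 = -140)
b*(602 + 297) = -140*(602 + 297) = -140*899 = -125860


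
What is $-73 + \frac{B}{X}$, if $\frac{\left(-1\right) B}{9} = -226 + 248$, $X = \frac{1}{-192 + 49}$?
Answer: $28241$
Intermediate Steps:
$X = - \frac{1}{143}$ ($X = \frac{1}{-143} = - \frac{1}{143} \approx -0.006993$)
$B = -198$ ($B = - 9 \left(-226 + 248\right) = \left(-9\right) 22 = -198$)
$-73 + \frac{B}{X} = -73 + \frac{1}{- \frac{1}{143}} \left(-198\right) = -73 - -28314 = -73 + 28314 = 28241$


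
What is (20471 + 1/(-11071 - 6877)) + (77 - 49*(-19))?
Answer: 385505091/17948 ≈ 21479.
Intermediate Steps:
(20471 + 1/(-11071 - 6877)) + (77 - 49*(-19)) = (20471 + 1/(-17948)) + (77 + 931) = (20471 - 1/17948) + 1008 = 367413507/17948 + 1008 = 385505091/17948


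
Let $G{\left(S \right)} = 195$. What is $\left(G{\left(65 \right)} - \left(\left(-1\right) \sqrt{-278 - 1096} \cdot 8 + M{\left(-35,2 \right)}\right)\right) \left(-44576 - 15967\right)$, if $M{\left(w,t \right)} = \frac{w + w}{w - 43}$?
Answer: $- \frac{152770170}{13} - 484344 i \sqrt{1374} \approx -1.1752 \cdot 10^{7} - 1.7953 \cdot 10^{7} i$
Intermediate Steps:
$M{\left(w,t \right)} = \frac{2 w}{-43 + w}$
$\left(G{\left(65 \right)} - \left(\left(-1\right) \sqrt{-278 - 1096} \cdot 8 + M{\left(-35,2 \right)}\right)\right) \left(-44576 - 15967\right) = \left(195 - \left(\left(-1\right) \sqrt{-278 - 1096} \cdot 8 + 2 \left(-35\right) \frac{1}{-43 - 35}\right)\right) \left(-44576 - 15967\right) = \left(195 - \left(\left(-1\right) \sqrt{-1374} \cdot 8 + 2 \left(-35\right) \frac{1}{-78}\right)\right) \left(-60543\right) = \left(195 - \left(\left(-1\right) i \sqrt{1374} \cdot 8 + 2 \left(-35\right) \left(- \frac{1}{78}\right)\right)\right) \left(-60543\right) = \left(195 + \left(8 i \sqrt{1374} - \frac{35}{39}\right)\right) \left(-60543\right) = \left(195 - \left(\frac{35}{39} - 8 i \sqrt{1374}\right)\right) \left(-60543\right) = \left(\frac{7570}{39} + 8 i \sqrt{1374}\right) \left(-60543\right) = - \frac{152770170}{13} - 484344 i \sqrt{1374}$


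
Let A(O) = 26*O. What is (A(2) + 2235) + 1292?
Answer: 3579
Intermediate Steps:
(A(2) + 2235) + 1292 = (26*2 + 2235) + 1292 = (52 + 2235) + 1292 = 2287 + 1292 = 3579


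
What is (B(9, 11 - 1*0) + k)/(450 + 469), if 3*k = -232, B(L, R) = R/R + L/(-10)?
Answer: -2317/27570 ≈ -0.084041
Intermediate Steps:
B(L, R) = 1 - L/10 (B(L, R) = 1 + L*(-⅒) = 1 - L/10)
k = -232/3 (k = (⅓)*(-232) = -232/3 ≈ -77.333)
(B(9, 11 - 1*0) + k)/(450 + 469) = ((1 - ⅒*9) - 232/3)/(450 + 469) = ((1 - 9/10) - 232/3)/919 = (⅒ - 232/3)*(1/919) = -2317/30*1/919 = -2317/27570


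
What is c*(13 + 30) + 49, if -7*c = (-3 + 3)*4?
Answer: 49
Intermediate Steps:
c = 0 (c = -(-3 + 3)*4/7 = -0*4 = -⅐*0 = 0)
c*(13 + 30) + 49 = 0*(13 + 30) + 49 = 0*43 + 49 = 0 + 49 = 49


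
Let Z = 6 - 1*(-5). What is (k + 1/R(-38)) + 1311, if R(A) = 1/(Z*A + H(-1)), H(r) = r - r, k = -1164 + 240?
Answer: -31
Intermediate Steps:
Z = 11 (Z = 6 + 5 = 11)
k = -924
H(r) = 0
R(A) = 1/(11*A) (R(A) = 1/(11*A + 0) = 1/(11*A))
(k + 1/R(-38)) + 1311 = (-924 + 1/((1/11)/(-38))) + 1311 = (-924 + 1/((1/11)*(-1/38))) + 1311 = (-924 + 1/(-1/418)) + 1311 = (-924 - 418) + 1311 = -1342 + 1311 = -31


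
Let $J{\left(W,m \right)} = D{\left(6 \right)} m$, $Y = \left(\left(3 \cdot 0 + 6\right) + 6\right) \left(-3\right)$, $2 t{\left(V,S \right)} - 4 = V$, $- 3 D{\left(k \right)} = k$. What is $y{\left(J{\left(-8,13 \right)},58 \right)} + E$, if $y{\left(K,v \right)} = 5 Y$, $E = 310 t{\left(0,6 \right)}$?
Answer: $440$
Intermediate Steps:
$D{\left(k \right)} = - \frac{k}{3}$
$t{\left(V,S \right)} = 2 + \frac{V}{2}$
$Y = -36$ ($Y = \left(\left(0 + 6\right) + 6\right) \left(-3\right) = \left(6 + 6\right) \left(-3\right) = 12 \left(-3\right) = -36$)
$E = 620$ ($E = 310 \left(2 + \frac{1}{2} \cdot 0\right) = 310 \left(2 + 0\right) = 310 \cdot 2 = 620$)
$J{\left(W,m \right)} = - 2 m$ ($J{\left(W,m \right)} = \left(- \frac{1}{3}\right) 6 m = - 2 m$)
$y{\left(K,v \right)} = -180$ ($y{\left(K,v \right)} = 5 \left(-36\right) = -180$)
$y{\left(J{\left(-8,13 \right)},58 \right)} + E = -180 + 620 = 440$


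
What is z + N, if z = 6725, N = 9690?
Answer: 16415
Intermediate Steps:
z + N = 6725 + 9690 = 16415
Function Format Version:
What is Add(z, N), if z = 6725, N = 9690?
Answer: 16415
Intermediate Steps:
Add(z, N) = Add(6725, 9690) = 16415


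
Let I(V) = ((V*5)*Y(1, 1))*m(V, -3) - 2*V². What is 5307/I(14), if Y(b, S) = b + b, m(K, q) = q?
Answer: -183/28 ≈ -6.5357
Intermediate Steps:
Y(b, S) = 2*b
I(V) = -30*V - 2*V² (I(V) = ((V*5)*(2*1))*(-3) - 2*V² = ((5*V)*2)*(-3) - 2*V² = (10*V)*(-3) - 2*V² = -30*V - 2*V²)
5307/I(14) = 5307/((-2*14*(15 + 14))) = 5307/((-2*14*29)) = 5307/(-812) = 5307*(-1/812) = -183/28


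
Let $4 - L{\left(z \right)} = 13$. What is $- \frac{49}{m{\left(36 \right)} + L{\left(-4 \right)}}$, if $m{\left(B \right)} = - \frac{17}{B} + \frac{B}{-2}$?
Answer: $\frac{1764}{989} \approx 1.7836$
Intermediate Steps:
$m{\left(B \right)} = - \frac{17}{B} - \frac{B}{2}$ ($m{\left(B \right)} = - \frac{17}{B} + B \left(- \frac{1}{2}\right) = - \frac{17}{B} - \frac{B}{2}$)
$L{\left(z \right)} = -9$ ($L{\left(z \right)} = 4 - 13 = -9$)
$- \frac{49}{m{\left(36 \right)} + L{\left(-4 \right)}} = - \frac{49}{\left(- \frac{17}{36} - 18\right) - 9} = - \frac{49}{- \frac{665}{36} - 9} = - \frac{49}{- \frac{989}{36}} = \left(-49\right) \left(- \frac{36}{989}\right) = \frac{1764}{989}$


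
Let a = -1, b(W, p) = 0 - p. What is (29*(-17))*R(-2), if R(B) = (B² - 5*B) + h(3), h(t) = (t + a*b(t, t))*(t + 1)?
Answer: -18734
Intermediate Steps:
b(W, p) = -p
h(t) = 2*t*(1 + t) (h(t) = (t - (-1)*t)*(t + 1) = (t + t)*(1 + t) = (2*t)*(1 + t) = 2*t*(1 + t))
R(B) = 24 + B² - 5*B (R(B) = (B² - 5*B) + 2*3*(1 + 3) = (B² - 5*B) + 2*3*4 = (B² - 5*B) + 24 = 24 + B² - 5*B)
(29*(-17))*R(-2) = (29*(-17))*(24 + (-2)² - 5*(-2)) = -493*(24 + 4 + 10) = -493*38 = -18734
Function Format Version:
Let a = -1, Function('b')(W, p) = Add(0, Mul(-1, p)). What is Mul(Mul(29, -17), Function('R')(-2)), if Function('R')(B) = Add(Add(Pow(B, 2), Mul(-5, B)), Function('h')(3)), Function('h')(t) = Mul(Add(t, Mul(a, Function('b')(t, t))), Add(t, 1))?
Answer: -18734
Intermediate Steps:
Function('b')(W, p) = Mul(-1, p)
Function('h')(t) = Mul(2, t, Add(1, t)) (Function('h')(t) = Mul(Add(t, Mul(-1, Mul(-1, t))), Add(t, 1)) = Mul(Add(t, t), Add(1, t)) = Mul(Mul(2, t), Add(1, t)) = Mul(2, t, Add(1, t)))
Function('R')(B) = Add(24, Pow(B, 2), Mul(-5, B)) (Function('R')(B) = Add(Add(Pow(B, 2), Mul(-5, B)), Mul(2, 3, Add(1, 3))) = Add(Add(Pow(B, 2), Mul(-5, B)), Mul(2, 3, 4)) = Add(Add(Pow(B, 2), Mul(-5, B)), 24) = Add(24, Pow(B, 2), Mul(-5, B)))
Mul(Mul(29, -17), Function('R')(-2)) = Mul(Mul(29, -17), Add(24, Pow(-2, 2), Mul(-5, -2))) = Mul(-493, Add(24, 4, 10)) = Mul(-493, 38) = -18734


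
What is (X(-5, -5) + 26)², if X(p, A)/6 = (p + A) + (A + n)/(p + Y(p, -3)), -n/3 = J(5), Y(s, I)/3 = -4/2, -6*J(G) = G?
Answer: 128881/121 ≈ 1065.1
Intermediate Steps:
J(G) = -G/6
Y(s, I) = -6 (Y(s, I) = 3*(-4/2) = 3*(-4*½) = 3*(-2) = -6)
n = 5/2 (n = -(-1)*5/2 = -3*(-⅚) = 5/2 ≈ 2.5000)
X(p, A) = 6*A + 6*p + 6*(5/2 + A)/(-6 + p) (X(p, A) = 6*((p + A) + (A + 5/2)/(p - 6)) = 6*((A + p) + (5/2 + A)/(-6 + p)) = 6*(A + p + (5/2 + A)/(-6 + p)) = 6*A + 6*p + 6*(5/2 + A)/(-6 + p))
(X(-5, -5) + 26)² = (3*(5 - 12*(-5) - 10*(-5) + 2*(-5)² + 2*(-5)*(-5))/(-6 - 5) + 26)² = (3*(5 + 60 + 50 + 2*25 + 50)/(-11) + 26)² = (3*(-1/11)*(5 + 60 + 50 + 50 + 50) + 26)² = (3*(-1/11)*215 + 26)² = (-645/11 + 26)² = (-359/11)² = 128881/121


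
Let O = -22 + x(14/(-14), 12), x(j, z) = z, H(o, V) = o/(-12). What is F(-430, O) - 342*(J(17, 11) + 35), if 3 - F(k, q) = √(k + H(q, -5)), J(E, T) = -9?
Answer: -8889 - 5*I*√618/6 ≈ -8889.0 - 20.716*I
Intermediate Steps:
H(o, V) = -o/12 (H(o, V) = o*(-1/12) = -o/12)
O = -10 (O = -22 + 12 = -10)
F(k, q) = 3 - √(k - q/12)
F(-430, O) - 342*(J(17, 11) + 35) = (3 - √(-3*(-10) + 36*(-430))/6) - 342*(-9 + 35) = (3 - √(30 - 15480)/6) - 342*26 = (3 - 5*I*√618/6) - 1*8892 = (3 - 5*I*√618/6) - 8892 = -8889 - 5*I*√618/6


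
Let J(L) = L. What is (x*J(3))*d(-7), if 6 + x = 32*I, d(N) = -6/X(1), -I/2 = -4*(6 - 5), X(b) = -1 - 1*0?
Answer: 4500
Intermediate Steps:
X(b) = -1 (X(b) = -1 + 0 = -1)
I = 8 (I = -(-8)*(6 - 5) = -(-8) = -2*(-4) = 8)
d(N) = 6 (d(N) = -6/(-1) = -6*(-1) = 6)
x = 250 (x = -6 + 32*8 = -6 + 256 = 250)
(x*J(3))*d(-7) = (250*3)*6 = 750*6 = 4500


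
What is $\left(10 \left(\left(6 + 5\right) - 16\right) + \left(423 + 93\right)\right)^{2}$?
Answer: $217156$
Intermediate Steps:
$\left(10 \left(\left(6 + 5\right) - 16\right) + \left(423 + 93\right)\right)^{2} = \left(10 \left(11 - 16\right) + 516\right)^{2} = \left(10 \left(-5\right) + 516\right)^{2} = \left(-50 + 516\right)^{2} = 466^{2} = 217156$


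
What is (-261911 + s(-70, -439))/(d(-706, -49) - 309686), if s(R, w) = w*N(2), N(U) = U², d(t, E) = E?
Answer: 87889/103245 ≈ 0.85127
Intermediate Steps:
s(R, w) = 4*w (s(R, w) = w*2² = w*4 = 4*w)
(-261911 + s(-70, -439))/(d(-706, -49) - 309686) = (-261911 + 4*(-439))/(-49 - 309686) = (-261911 - 1756)/(-309735) = -263667*(-1/309735) = 87889/103245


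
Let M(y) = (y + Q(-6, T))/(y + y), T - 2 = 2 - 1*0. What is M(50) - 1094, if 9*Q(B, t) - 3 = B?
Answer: -328051/300 ≈ -1093.5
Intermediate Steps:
T = 4 (T = 2 + (2 - 1*0) = 2 + (2 + 0) = 2 + 2 = 4)
Q(B, t) = 1/3 + B/9
M(y) = (-1/3 + y)/(2*y) (M(y) = (y + (1/3 + (1/9)*(-6)))/(y + y) = (y + (1/3 - 2/3))/((2*y)) = (y - 1/3)*(1/(2*y)) = (-1/3 + y)*(1/(2*y)) = (-1/3 + y)/(2*y))
M(50) - 1094 = (1/6)*(-1 + 3*50)/50 - 1094 = (1/6)*(1/50)*(-1 + 150) - 1094 = (1/6)*(1/50)*149 - 1094 = 149/300 - 1094 = -328051/300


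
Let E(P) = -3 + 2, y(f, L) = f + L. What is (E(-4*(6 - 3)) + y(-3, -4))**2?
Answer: 64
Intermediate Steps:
y(f, L) = L + f
E(P) = -1
(E(-4*(6 - 3)) + y(-3, -4))**2 = (-1 + (-4 - 3))**2 = (-1 - 7)**2 = (-8)**2 = 64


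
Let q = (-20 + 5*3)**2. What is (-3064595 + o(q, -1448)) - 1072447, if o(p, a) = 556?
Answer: -4136486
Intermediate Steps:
q = 25 (q = (-20 + 15)**2 = (-5)**2 = 25)
(-3064595 + o(q, -1448)) - 1072447 = (-3064595 + 556) - 1072447 = -3064039 - 1072447 = -4136486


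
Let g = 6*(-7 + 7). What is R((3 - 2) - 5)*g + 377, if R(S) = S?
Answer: 377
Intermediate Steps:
g = 0 (g = 6*0 = 0)
R((3 - 2) - 5)*g + 377 = ((3 - 2) - 5)*0 + 377 = (1 - 5)*0 + 377 = -4*0 + 377 = 0 + 377 = 377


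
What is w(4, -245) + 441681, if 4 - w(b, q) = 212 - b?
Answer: 441477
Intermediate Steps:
w(b, q) = -208 + b (w(b, q) = 4 - (212 - b) = 4 + (-212 + b) = -208 + b)
w(4, -245) + 441681 = (-208 + 4) + 441681 = -204 + 441681 = 441477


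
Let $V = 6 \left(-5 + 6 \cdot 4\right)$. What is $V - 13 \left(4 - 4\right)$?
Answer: $114$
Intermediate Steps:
$V = 114$ ($V = 6 \left(-5 + 24\right) = 6 \cdot 19 = 114$)
$V - 13 \left(4 - 4\right) = 114 - 13 \left(4 - 4\right) = 114 - 0 = 114 + 0 = 114$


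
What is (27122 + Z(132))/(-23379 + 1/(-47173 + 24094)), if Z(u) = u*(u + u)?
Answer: -715102815/269781971 ≈ -2.6507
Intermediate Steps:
Z(u) = 2*u² (Z(u) = u*(2*u) = 2*u²)
(27122 + Z(132))/(-23379 + 1/(-47173 + 24094)) = (27122 + 2*132²)/(-23379 + 1/(-47173 + 24094)) = (27122 + 2*17424)/(-23379 + 1/(-23079)) = (27122 + 34848)/(-23379 - 1/23079) = 61970/(-539563942/23079) = 61970*(-23079/539563942) = -715102815/269781971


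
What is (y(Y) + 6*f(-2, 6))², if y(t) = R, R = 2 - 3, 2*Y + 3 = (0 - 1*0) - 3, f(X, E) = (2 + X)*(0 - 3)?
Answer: 1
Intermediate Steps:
f(X, E) = -6 - 3*X (f(X, E) = (2 + X)*(-3) = -6 - 3*X)
Y = -3 (Y = -3/2 + ((0 - 1*0) - 3)/2 = -3/2 + ((0 + 0) - 3)/2 = -3/2 + (0 - 3)/2 = -3/2 + (½)*(-3) = -3/2 - 3/2 = -3)
R = -1
y(t) = -1
(y(Y) + 6*f(-2, 6))² = (-1 + 6*(-6 - 3*(-2)))² = (-1 + 6*(-6 + 6))² = (-1 + 6*0)² = (-1 + 0)² = (-1)² = 1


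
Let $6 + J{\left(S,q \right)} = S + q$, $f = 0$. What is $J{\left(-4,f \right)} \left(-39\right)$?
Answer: $390$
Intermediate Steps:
$J{\left(S,q \right)} = -6 + S + q$ ($J{\left(S,q \right)} = -6 + \left(S + q\right) = -6 + S + q$)
$J{\left(-4,f \right)} \left(-39\right) = \left(-6 - 4 + 0\right) \left(-39\right) = \left(-10\right) \left(-39\right) = 390$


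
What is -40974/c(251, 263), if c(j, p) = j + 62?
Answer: -40974/313 ≈ -130.91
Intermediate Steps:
c(j, p) = 62 + j
-40974/c(251, 263) = -40974/(62 + 251) = -40974/313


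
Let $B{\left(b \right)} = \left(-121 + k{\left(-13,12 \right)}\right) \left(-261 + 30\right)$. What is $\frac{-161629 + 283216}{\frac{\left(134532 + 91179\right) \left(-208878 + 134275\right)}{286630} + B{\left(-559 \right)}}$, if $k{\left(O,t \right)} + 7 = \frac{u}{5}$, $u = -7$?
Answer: $- \frac{11616827270}{2756981917} \approx -4.2136$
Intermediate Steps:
$k{\left(O,t \right)} = - \frac{42}{5}$ ($k{\left(O,t \right)} = -7 - \frac{7}{5} = - \frac{42}{5}$)
$B{\left(b \right)} = \frac{149457}{5}$ ($B{\left(b \right)} = \left(-121 - \frac{42}{5}\right) \left(-261 + 30\right) = \left(- \frac{647}{5}\right) \left(-231\right) = \frac{149457}{5}$)
$\frac{-161629 + 283216}{\frac{\left(134532 + 91179\right) \left(-208878 + 134275\right)}{286630} + B{\left(-559 \right)}} = \frac{-161629 + 283216}{\frac{\left(134532 + 91179\right) \left(-208878 + 134275\right)}{286630} + \frac{149457}{5}} = \frac{121587}{225711 \left(-74603\right) \frac{1}{286630} + \frac{149457}{5}} = \frac{121587}{\left(-16838717733\right) \frac{1}{286630} + \frac{149457}{5}} = \frac{121587}{- \frac{16838717733}{286630} + \frac{149457}{5}} = \frac{121587}{- \frac{8270945751}{286630}} = 121587 \left(- \frac{286630}{8270945751}\right) = - \frac{11616827270}{2756981917}$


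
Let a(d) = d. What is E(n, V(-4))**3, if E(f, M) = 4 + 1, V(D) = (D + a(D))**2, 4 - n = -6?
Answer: 125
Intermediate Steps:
n = 10 (n = 4 - 1*(-6) = 4 + 6 = 10)
V(D) = 4*D**2 (V(D) = (D + D)**2 = (2*D)**2 = 4*D**2)
E(f, M) = 5
E(n, V(-4))**3 = 5**3 = 125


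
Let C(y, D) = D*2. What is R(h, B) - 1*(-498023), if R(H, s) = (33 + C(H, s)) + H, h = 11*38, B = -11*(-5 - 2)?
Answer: 498628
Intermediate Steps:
C(y, D) = 2*D
B = 77 (B = -11*(-7) = 77)
h = 418
R(H, s) = 33 + H + 2*s (R(H, s) = (33 + 2*s) + H = 33 + H + 2*s)
R(h, B) - 1*(-498023) = (33 + 418 + 2*77) - 1*(-498023) = (33 + 418 + 154) + 498023 = 605 + 498023 = 498628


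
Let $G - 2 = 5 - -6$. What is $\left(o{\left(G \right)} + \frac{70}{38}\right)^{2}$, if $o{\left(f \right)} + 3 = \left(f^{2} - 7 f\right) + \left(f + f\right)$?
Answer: $\frac{3818116}{361} \approx 10577.0$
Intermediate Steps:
$G = 13$ ($G = 2 + \left(5 - -6\right) = 2 + \left(5 + 6\right) = 2 + 11 = 13$)
$o{\left(f \right)} = -3 + f^{2} - 5 f$ ($o{\left(f \right)} = -3 + \left(\left(f^{2} - 7 f\right) + \left(f + f\right)\right) = -3 + \left(\left(f^{2} - 7 f\right) + 2 f\right) = -3 + \left(f^{2} - 5 f\right) = -3 + f^{2} - 5 f$)
$\left(o{\left(G \right)} + \frac{70}{38}\right)^{2} = \left(\left(-3 + 13^{2} - 65\right) + \frac{70}{38}\right)^{2} = \left(\left(-3 + 169 - 65\right) + 70 \cdot \frac{1}{38}\right)^{2} = \left(101 + \frac{35}{19}\right)^{2} = \left(\frac{1954}{19}\right)^{2} = \frac{3818116}{361}$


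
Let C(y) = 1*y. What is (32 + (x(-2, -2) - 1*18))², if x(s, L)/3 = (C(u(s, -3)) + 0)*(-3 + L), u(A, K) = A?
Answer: 1936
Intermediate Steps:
C(y) = y
x(s, L) = 3*s*(-3 + L) (x(s, L) = 3*((s + 0)*(-3 + L)) = 3*(s*(-3 + L)) = 3*s*(-3 + L))
(32 + (x(-2, -2) - 1*18))² = (32 + (3*(-2)*(-3 - 2) - 1*18))² = (32 + (3*(-2)*(-5) - 18))² = (32 + (30 - 18))² = (32 + 12)² = 44² = 1936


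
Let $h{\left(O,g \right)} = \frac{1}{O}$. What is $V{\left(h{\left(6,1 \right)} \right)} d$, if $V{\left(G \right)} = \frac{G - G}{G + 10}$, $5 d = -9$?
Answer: $0$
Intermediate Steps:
$d = - \frac{9}{5}$ ($d = \frac{1}{5} \left(-9\right) = - \frac{9}{5} \approx -1.8$)
$V{\left(G \right)} = 0$ ($V{\left(G \right)} = \frac{0}{10 + G} = 0$)
$V{\left(h{\left(6,1 \right)} \right)} d = 0 \left(- \frac{9}{5}\right) = 0$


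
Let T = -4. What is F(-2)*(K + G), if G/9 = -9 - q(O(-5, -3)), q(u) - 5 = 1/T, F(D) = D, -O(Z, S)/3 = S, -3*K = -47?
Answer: 1297/6 ≈ 216.17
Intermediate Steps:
K = 47/3 (K = -⅓*(-47) = 47/3 ≈ 15.667)
O(Z, S) = -3*S
q(u) = 19/4 (q(u) = 5 + 1/(-4) = 5 - ¼ = 19/4)
G = -495/4 (G = 9*(-9 - 1*19/4) = 9*(-9 - 19/4) = 9*(-55/4) = -495/4 ≈ -123.75)
F(-2)*(K + G) = -2*(47/3 - 495/4) = -2*(-1297/12) = 1297/6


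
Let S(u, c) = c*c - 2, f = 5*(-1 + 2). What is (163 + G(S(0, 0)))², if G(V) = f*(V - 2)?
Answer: 20449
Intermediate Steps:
f = 5 (f = 5*1 = 5)
S(u, c) = -2 + c² (S(u, c) = c² - 2 = -2 + c²)
G(V) = -10 + 5*V (G(V) = 5*(V - 2) = 5*(-2 + V) = -10 + 5*V)
(163 + G(S(0, 0)))² = (163 + (-10 + 5*(-2 + 0²)))² = (163 + (-10 + 5*(-2 + 0)))² = (163 + (-10 + 5*(-2)))² = (163 + (-10 - 10))² = (163 - 20)² = 143² = 20449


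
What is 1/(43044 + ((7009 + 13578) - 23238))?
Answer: 1/40393 ≈ 2.4757e-5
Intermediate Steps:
1/(43044 + ((7009 + 13578) - 23238)) = 1/(43044 + (20587 - 23238)) = 1/(43044 - 2651) = 1/40393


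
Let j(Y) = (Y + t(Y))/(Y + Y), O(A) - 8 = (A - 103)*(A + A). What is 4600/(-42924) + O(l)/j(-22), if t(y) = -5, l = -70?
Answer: 423687346/10731 ≈ 39483.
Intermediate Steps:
O(A) = 8 + 2*A*(-103 + A) (O(A) = 8 + (A - 103)*(A + A) = 8 + (-103 + A)*(2*A) = 8 + 2*A*(-103 + A))
j(Y) = (-5 + Y)/(2*Y) (j(Y) = (Y - 5)/(Y + Y) = (-5 + Y)/((2*Y)) = (-5 + Y)*(1/(2*Y)) = (-5 + Y)/(2*Y))
4600/(-42924) + O(l)/j(-22) = 4600/(-42924) + (8 - 206*(-70) + 2*(-70)²)/(((½)*(-5 - 22)/(-22))) = 4600*(-1/42924) + (8 + 14420 + 2*4900)/(((½)*(-1/22)*(-27))) = -1150/10731 + (8 + 14420 + 9800)/(27/44) = -1150/10731 + 24228*(44/27) = -1150/10731 + 118448/3 = 423687346/10731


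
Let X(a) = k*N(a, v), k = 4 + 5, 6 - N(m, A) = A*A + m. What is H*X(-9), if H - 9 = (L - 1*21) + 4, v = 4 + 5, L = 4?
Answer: 2376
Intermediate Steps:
v = 9
N(m, A) = 6 - m - A² (N(m, A) = 6 - (A*A + m) = 6 - (A² + m) = 6 - (m + A²) = 6 + (-m - A²) = 6 - m - A²)
k = 9
H = -4 (H = 9 + ((4 - 1*21) + 4) = 9 + ((4 - 21) + 4) = 9 + (-17 + 4) = 9 - 13 = -4)
X(a) = -675 - 9*a (X(a) = 9*(6 - a - 1*9²) = 9*(6 - a - 1*81) = 9*(6 - a - 81) = 9*(-75 - a) = -675 - 9*a)
H*X(-9) = -4*(-675 - 9*(-9)) = -4*(-675 + 81) = -4*(-594) = 2376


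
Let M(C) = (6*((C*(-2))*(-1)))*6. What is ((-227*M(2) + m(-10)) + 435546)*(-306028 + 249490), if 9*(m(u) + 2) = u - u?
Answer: -22776672528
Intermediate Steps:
m(u) = -2 (m(u) = -2 + (u - u)/9 = -2 + (⅑)*0 = -2 + 0 = -2)
M(C) = 72*C (M(C) = (6*(-2*C*(-1)))*6 = (6*(2*C))*6 = (12*C)*6 = 72*C)
((-227*M(2) + m(-10)) + 435546)*(-306028 + 249490) = ((-16344*2 - 2) + 435546)*(-306028 + 249490) = ((-227*144 - 2) + 435546)*(-56538) = ((-32688 - 2) + 435546)*(-56538) = (-32690 + 435546)*(-56538) = 402856*(-56538) = -22776672528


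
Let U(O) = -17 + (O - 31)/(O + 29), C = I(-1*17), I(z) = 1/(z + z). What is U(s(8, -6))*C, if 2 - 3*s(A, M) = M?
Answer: 10/19 ≈ 0.52632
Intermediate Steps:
s(A, M) = 2/3 - M/3
I(z) = 1/(2*z)
C = -1/34 (C = 1/(2*((-1*17))) = (1/2)/(-17) = (1/2)*(-1/17) = -1/34 ≈ -0.029412)
U(O) = -17 + (-31 + O)/(29 + O)
U(s(8, -6))*C = (4*(-131 - 4*(2/3 - 1/3*(-6)))/(29 + (2/3 - 1/3*(-6))))*(-1/34) = (4*(-131 - 4*(2/3 + 2))/(29 + (2/3 + 2)))*(-1/34) = (4*(-131 - 4*8/3)/(29 + 8/3))*(-1/34) = (4*(-131 - 32/3)/(95/3))*(-1/34) = (4*(3/95)*(-425/3))*(-1/34) = -340/19*(-1/34) = 10/19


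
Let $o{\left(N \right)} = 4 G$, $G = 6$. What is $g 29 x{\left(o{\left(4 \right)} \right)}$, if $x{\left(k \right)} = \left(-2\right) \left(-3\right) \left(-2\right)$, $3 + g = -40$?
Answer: $14964$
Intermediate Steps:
$g = -43$ ($g = -3 - 40 = -43$)
$o{\left(N \right)} = 24$ ($o{\left(N \right)} = 4 \cdot 6 = 24$)
$x{\left(k \right)} = -12$ ($x{\left(k \right)} = 6 \left(-2\right) = -12$)
$g 29 x{\left(o{\left(4 \right)} \right)} = \left(-43\right) 29 \left(-12\right) = \left(-1247\right) \left(-12\right) = 14964$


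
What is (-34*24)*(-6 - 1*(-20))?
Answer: -11424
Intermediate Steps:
(-34*24)*(-6 - 1*(-20)) = -816*(-6 + 20) = -816*14 = -11424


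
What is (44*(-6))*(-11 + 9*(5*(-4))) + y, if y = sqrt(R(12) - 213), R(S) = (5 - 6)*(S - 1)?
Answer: 50424 + 4*I*sqrt(14) ≈ 50424.0 + 14.967*I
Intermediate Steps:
R(S) = 1 - S (R(S) = -(-1 + S) = 1 - S)
y = 4*I*sqrt(14) (y = sqrt((1 - 1*12) - 213) = sqrt((1 - 12) - 213) = sqrt(-11 - 213) = sqrt(-224) = 4*I*sqrt(14) ≈ 14.967*I)
(44*(-6))*(-11 + 9*(5*(-4))) + y = (44*(-6))*(-11 + 9*(5*(-4))) + 4*I*sqrt(14) = -264*(-11 + 9*(-20)) + 4*I*sqrt(14) = -264*(-11 - 180) + 4*I*sqrt(14) = -264*(-191) + 4*I*sqrt(14) = 50424 + 4*I*sqrt(14)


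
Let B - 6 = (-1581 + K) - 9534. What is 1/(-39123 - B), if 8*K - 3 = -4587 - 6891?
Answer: -8/212637 ≈ -3.7623e-5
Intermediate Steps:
K = -11475/8 (K = 3/8 + (-4587 - 6891)/8 = 3/8 + (1/8)*(-11478) = 3/8 - 5739/4 = -11475/8 ≈ -1434.4)
B = -100347/8 (B = 6 + ((-1581 - 11475/8) - 9534) = 6 + (-24123/8 - 9534) = 6 - 100395/8 = -100347/8 ≈ -12543.)
1/(-39123 - B) = 1/(-39123 - 1*(-100347/8)) = 1/(-39123 + 100347/8) = 1/(-212637/8) = -8/212637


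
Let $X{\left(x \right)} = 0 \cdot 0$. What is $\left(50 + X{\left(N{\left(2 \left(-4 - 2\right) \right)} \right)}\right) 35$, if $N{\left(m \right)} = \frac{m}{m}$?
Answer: $1750$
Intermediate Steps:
$N{\left(m \right)} = 1$
$X{\left(x \right)} = 0$
$\left(50 + X{\left(N{\left(2 \left(-4 - 2\right) \right)} \right)}\right) 35 = \left(50 + 0\right) 35 = 50 \cdot 35 = 1750$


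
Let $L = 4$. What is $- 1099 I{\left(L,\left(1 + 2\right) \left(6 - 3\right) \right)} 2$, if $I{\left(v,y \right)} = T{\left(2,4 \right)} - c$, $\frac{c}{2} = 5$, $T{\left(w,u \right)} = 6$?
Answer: $8792$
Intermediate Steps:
$c = 10$ ($c = 2 \cdot 5 = 10$)
$I{\left(v,y \right)} = -4$ ($I{\left(v,y \right)} = 6 - 10 = -4$)
$- 1099 I{\left(L,\left(1 + 2\right) \left(6 - 3\right) \right)} 2 = - 1099 \left(\left(-4\right) 2\right) = \left(-1099\right) \left(-8\right) = 8792$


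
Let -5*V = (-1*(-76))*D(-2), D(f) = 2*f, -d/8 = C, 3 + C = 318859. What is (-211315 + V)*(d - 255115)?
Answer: 2963857343973/5 ≈ 5.9277e+11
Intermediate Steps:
C = 318856 (C = -3 + 318859 = 318856)
d = -2550848 (d = -8*318856 = -2550848)
V = 304/5 (V = -(-1*(-76))*2*(-2)/5 = -76*(-4)/5 = -1/5*(-304) = 304/5 ≈ 60.800)
(-211315 + V)*(d - 255115) = (-211315 + 304/5)*(-2550848 - 255115) = -1056271/5*(-2805963) = 2963857343973/5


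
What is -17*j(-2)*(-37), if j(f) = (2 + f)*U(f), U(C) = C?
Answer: 0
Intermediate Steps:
j(f) = f*(2 + f) (j(f) = (2 + f)*f = f*(2 + f))
-17*j(-2)*(-37) = -(-34)*(2 - 2)*(-37) = -(-34)*0*(-37) = -17*0*(-37) = 0*(-37) = 0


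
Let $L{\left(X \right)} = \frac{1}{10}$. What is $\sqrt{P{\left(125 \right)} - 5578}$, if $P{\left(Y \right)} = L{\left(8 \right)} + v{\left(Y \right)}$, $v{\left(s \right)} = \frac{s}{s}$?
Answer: $\frac{i \sqrt{557690}}{10} \approx 74.679 i$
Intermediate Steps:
$v{\left(s \right)} = 1$
$L{\left(X \right)} = \frac{1}{10}$
$P{\left(Y \right)} = \frac{11}{10}$ ($P{\left(Y \right)} = \frac{1}{10} + 1 = \frac{11}{10}$)
$\sqrt{P{\left(125 \right)} - 5578} = \sqrt{\frac{11}{10} - 5578} = \sqrt{- \frac{55769}{10}} = \frac{i \sqrt{557690}}{10}$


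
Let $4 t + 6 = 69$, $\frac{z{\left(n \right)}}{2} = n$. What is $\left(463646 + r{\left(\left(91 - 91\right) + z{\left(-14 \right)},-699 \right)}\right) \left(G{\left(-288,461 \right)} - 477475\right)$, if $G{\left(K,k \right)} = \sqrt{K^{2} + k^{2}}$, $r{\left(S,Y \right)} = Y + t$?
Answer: $- \frac{884212556225}{4} + \frac{1851851 \sqrt{295465}}{4} \approx -2.208 \cdot 10^{11}$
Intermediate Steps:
$z{\left(n \right)} = 2 n$
$t = \frac{63}{4}$ ($t = - \frac{3}{2} + \frac{1}{4} \cdot 69 = - \frac{3}{2} + \frac{69}{4} = \frac{63}{4} \approx 15.75$)
$r{\left(S,Y \right)} = \frac{63}{4} + Y$ ($r{\left(S,Y \right)} = Y + \frac{63}{4} = \frac{63}{4} + Y$)
$\left(463646 + r{\left(\left(91 - 91\right) + z{\left(-14 \right)},-699 \right)}\right) \left(G{\left(-288,461 \right)} - 477475\right) = \left(463646 + \left(\frac{63}{4} - 699\right)\right) \left(\sqrt{\left(-288\right)^{2} + 461^{2}} - 477475\right) = \left(463646 - \frac{2733}{4}\right) \left(\sqrt{82944 + 212521} - 477475\right) = \frac{1851851 \left(\sqrt{295465} - 477475\right)}{4} = \frac{1851851 \left(-477475 + \sqrt{295465}\right)}{4} = - \frac{884212556225}{4} + \frac{1851851 \sqrt{295465}}{4}$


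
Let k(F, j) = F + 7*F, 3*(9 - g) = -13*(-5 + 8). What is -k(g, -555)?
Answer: -176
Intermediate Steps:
g = 22 (g = 9 - (-13)*(-5 + 8)/3 = 9 - (-13)*3/3 = 9 - ⅓*(-39) = 9 + 13 = 22)
k(F, j) = 8*F
-k(g, -555) = -8*22 = -1*176 = -176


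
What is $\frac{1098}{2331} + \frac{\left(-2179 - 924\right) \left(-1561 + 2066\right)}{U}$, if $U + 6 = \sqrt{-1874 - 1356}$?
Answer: $\frac{1217769881}{422947} + \frac{1567015 i \sqrt{3230}}{3266} \approx 2879.3 + 27268.0 i$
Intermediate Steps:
$U = -6 + i \sqrt{3230}$ ($U = -6 + \sqrt{-1874 - 1356} = -6 + \sqrt{-3230} = -6 + i \sqrt{3230} \approx -6.0 + 56.833 i$)
$\frac{1098}{2331} + \frac{\left(-2179 - 924\right) \left(-1561 + 2066\right)}{U} = \frac{1098}{2331} + \frac{\left(-2179 - 924\right) \left(-1561 + 2066\right)}{-6 + i \sqrt{3230}} = 1098 \cdot \frac{1}{2331} + \frac{\left(-3103\right) 505}{-6 + i \sqrt{3230}} = \frac{122}{259} - \frac{1567015}{-6 + i \sqrt{3230}}$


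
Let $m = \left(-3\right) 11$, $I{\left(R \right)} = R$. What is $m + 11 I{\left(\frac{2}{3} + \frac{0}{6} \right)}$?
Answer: $- \frac{77}{3} \approx -25.667$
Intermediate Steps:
$m = -33$
$m + 11 I{\left(\frac{2}{3} + \frac{0}{6} \right)} = -33 + 11 \left(\frac{2}{3} + \frac{0}{6}\right) = -33 + 11 \left(2 \cdot \frac{1}{3} + 0 \cdot \frac{1}{6}\right) = -33 + 11 \left(\frac{2}{3} + 0\right) = -33 + 11 \cdot \frac{2}{3} = -33 + \frac{22}{3} = - \frac{77}{3}$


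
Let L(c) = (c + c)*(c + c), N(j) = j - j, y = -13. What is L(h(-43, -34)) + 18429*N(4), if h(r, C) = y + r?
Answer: 12544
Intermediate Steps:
h(r, C) = -13 + r
N(j) = 0
L(c) = 4*c² (L(c) = (2*c)*(2*c) = 4*c²)
L(h(-43, -34)) + 18429*N(4) = 4*(-13 - 43)² + 18429*0 = 4*(-56)² + 0 = 4*3136 + 0 = 12544 + 0 = 12544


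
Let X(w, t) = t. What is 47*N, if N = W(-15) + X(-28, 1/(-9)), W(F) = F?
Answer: -6392/9 ≈ -710.22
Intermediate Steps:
N = -136/9 (N = -15 + 1/(-9) = -15 - 1/9 = -136/9 ≈ -15.111)
47*N = 47*(-136/9) = -6392/9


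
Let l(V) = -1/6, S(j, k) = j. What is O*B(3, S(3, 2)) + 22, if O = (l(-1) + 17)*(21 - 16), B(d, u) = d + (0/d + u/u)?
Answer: 1076/3 ≈ 358.67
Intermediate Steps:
l(V) = -⅙ (l(V) = -1*⅙ = -⅙)
B(d, u) = 1 + d (B(d, u) = d + (0 + 1) = d + 1 = 1 + d)
O = 505/6 (O = (-⅙ + 17)*(21 - 16) = (101/6)*5 = 505/6 ≈ 84.167)
O*B(3, S(3, 2)) + 22 = 505*(1 + 3)/6 + 22 = (505/6)*4 + 22 = 1010/3 + 22 = 1076/3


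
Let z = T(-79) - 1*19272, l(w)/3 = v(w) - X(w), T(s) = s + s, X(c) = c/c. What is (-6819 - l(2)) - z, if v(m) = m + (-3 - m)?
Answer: 12623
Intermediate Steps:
X(c) = 1
v(m) = -3
T(s) = 2*s
l(w) = -12 (l(w) = 3*(-3 - 1*1) = 3*(-3 - 1) = 3*(-4) = -12)
z = -19430 (z = 2*(-79) - 1*19272 = -158 - 19272 = -19430)
(-6819 - l(2)) - z = (-6819 - 1*(-12)) - 1*(-19430) = (-6819 + 12) + 19430 = -6807 + 19430 = 12623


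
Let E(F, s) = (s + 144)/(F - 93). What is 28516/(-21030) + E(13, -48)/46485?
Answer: -73643972/54309975 ≈ -1.3560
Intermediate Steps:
E(F, s) = (144 + s)/(-93 + F)
28516/(-21030) + E(13, -48)/46485 = 28516/(-21030) + ((144 - 48)/(-93 + 13))/46485 = 28516*(-1/21030) + (96/(-80))*(1/46485) = -14258/10515 - 1/80*96*(1/46485) = -14258/10515 - 6/5*1/46485 = -14258/10515 - 2/77475 = -73643972/54309975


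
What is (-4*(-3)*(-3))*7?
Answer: -252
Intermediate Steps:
(-4*(-3)*(-3))*7 = (12*(-3))*7 = -36*7 = -252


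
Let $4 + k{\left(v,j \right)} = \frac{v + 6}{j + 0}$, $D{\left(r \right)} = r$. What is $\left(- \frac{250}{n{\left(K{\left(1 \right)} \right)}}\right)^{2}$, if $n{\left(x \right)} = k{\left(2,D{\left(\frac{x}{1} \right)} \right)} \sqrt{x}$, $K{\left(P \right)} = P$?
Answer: $\frac{15625}{4} \approx 3906.3$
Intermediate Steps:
$k{\left(v,j \right)} = -4 + \frac{6 + v}{j}$ ($k{\left(v,j \right)} = -4 + \frac{v + 6}{j + 0} = -4 + \frac{6 + v}{j}$)
$n{\left(x \right)} = \frac{8 - 4 x}{\sqrt{x}}$ ($n{\left(x \right)} = \frac{6 + 2 - 4 \frac{x}{1}}{x 1^{-1}} \sqrt{x} = \frac{6 + 2 - 4 x 1}{x 1} \sqrt{x} = \frac{6 + 2 - 4 x}{x} \sqrt{x} = \frac{8 - 4 x}{x} \sqrt{x} = \frac{8 - 4 x}{\sqrt{x}}$)
$\left(- \frac{250}{n{\left(K{\left(1 \right)} \right)}}\right)^{2} = \left(- \frac{250}{4 \frac{1}{\sqrt{1}} \left(2 - 1\right)}\right)^{2} = \left(- \frac{250}{4 \cdot 1 \left(2 - 1\right)}\right)^{2} = \left(- \frac{250}{4 \cdot 1 \cdot 1}\right)^{2} = \left(- \frac{250}{4}\right)^{2} = \left(\left(-250\right) \frac{1}{4}\right)^{2} = \left(- \frac{125}{2}\right)^{2} = \frac{15625}{4}$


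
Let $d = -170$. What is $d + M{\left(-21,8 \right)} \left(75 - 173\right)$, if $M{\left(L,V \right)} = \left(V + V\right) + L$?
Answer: $320$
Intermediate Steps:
$M{\left(L,V \right)} = L + 2 V$ ($M{\left(L,V \right)} = 2 V + L = L + 2 V$)
$d + M{\left(-21,8 \right)} \left(75 - 173\right) = -170 + \left(-21 + 2 \cdot 8\right) \left(75 - 173\right) = -170 + \left(-21 + 16\right) \left(-98\right) = -170 - -490 = -170 + 490 = 320$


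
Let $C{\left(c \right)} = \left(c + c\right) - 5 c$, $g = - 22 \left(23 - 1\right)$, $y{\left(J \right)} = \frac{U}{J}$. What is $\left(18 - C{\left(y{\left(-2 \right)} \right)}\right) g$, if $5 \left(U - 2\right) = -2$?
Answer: $- \frac{37752}{5} \approx -7550.4$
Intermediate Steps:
$U = \frac{8}{5}$ ($U = 2 + \frac{1}{5} \left(-2\right) = 2 - \frac{2}{5} = \frac{8}{5} \approx 1.6$)
$y{\left(J \right)} = \frac{8}{5 J}$
$g = -484$ ($g = \left(-22\right) 22 = -484$)
$C{\left(c \right)} = - 3 c$ ($C{\left(c \right)} = 2 c - 5 c = - 3 c$)
$\left(18 - C{\left(y{\left(-2 \right)} \right)}\right) g = \left(18 - - 3 \frac{8}{5 \left(-2\right)}\right) \left(-484\right) = \left(18 - - 3 \cdot \frac{8}{5} \left(- \frac{1}{2}\right)\right) \left(-484\right) = \left(18 - \left(-3\right) \left(- \frac{4}{5}\right)\right) \left(-484\right) = \left(18 - \frac{12}{5}\right) \left(-484\right) = \frac{78}{5} \left(-484\right) = - \frac{37752}{5}$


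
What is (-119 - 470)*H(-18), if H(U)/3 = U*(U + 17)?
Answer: -31806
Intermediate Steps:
H(U) = 3*U*(17 + U) (H(U) = 3*(U*(U + 17)) = 3*(U*(17 + U)) = 3*U*(17 + U))
(-119 - 470)*H(-18) = (-119 - 470)*(3*(-18)*(17 - 18)) = -1767*(-18)*(-1) = -589*54 = -31806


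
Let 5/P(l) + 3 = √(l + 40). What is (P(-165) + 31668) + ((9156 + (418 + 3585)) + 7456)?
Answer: 7005907/134 - 25*I*√5/134 ≈ 52283.0 - 0.41718*I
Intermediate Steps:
P(l) = 5/(-3 + √(40 + l)) (P(l) = 5/(-3 + √(l + 40)) = 5/(-3 + √(40 + l)))
(P(-165) + 31668) + ((9156 + (418 + 3585)) + 7456) = (5/(-3 + √(40 - 165)) + 31668) + ((9156 + (418 + 3585)) + 7456) = (5/(-3 + √(-125)) + 31668) + ((9156 + 4003) + 7456) = (5/(-3 + 5*I*√5) + 31668) + (13159 + 7456) = (31668 + 5/(-3 + 5*I*√5)) + 20615 = 52283 + 5/(-3 + 5*I*√5)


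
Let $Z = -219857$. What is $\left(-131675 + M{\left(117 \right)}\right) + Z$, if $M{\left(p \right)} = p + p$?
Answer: $-351298$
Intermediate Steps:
$M{\left(p \right)} = 2 p$
$\left(-131675 + M{\left(117 \right)}\right) + Z = \left(-131675 + 2 \cdot 117\right) - 219857 = \left(-131675 + 234\right) - 219857 = -131441 - 219857 = -351298$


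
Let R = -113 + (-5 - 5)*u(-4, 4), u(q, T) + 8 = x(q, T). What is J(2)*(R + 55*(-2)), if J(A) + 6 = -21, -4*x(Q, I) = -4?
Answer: 4131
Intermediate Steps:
x(Q, I) = 1 (x(Q, I) = -¼*(-4) = 1)
u(q, T) = -7 (u(q, T) = -8 + 1 = -7)
J(A) = -27 (J(A) = -6 - 21 = -27)
R = -43 (R = -113 + (-5 - 5)*(-7) = -113 - 10*(-7) = -113 + 70 = -43)
J(2)*(R + 55*(-2)) = -27*(-43 + 55*(-2)) = -27*(-43 - 110) = -27*(-153) = 4131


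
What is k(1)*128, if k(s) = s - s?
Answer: 0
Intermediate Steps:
k(s) = 0
k(1)*128 = 0*128 = 0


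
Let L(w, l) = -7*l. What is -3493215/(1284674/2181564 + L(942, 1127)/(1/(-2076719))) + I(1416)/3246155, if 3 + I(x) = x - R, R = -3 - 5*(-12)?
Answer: 11863509671874875694/58010539980493014677345 ≈ 0.00020451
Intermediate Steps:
R = 57 (R = -3 + 60 = 57)
I(x) = -60 + x (I(x) = -3 + (x - 1*57) = -3 + (x - 57) = -3 + (-57 + x) = -60 + x)
-3493215/(1284674/2181564 + L(942, 1127)/(1/(-2076719))) + I(1416)/3246155 = -3493215/(1284674/2181564 + (-7*1127)/(1/(-2076719))) + (-60 + 1416)/3246155 = -3493215/(1284674*(1/2181564) - 7889/(-1/2076719)) + 1356*(1/3246155) = -3493215/(642337/1090782 - 7889*(-2076719)) + 1356/3246155 = -3493215/(642337/1090782 + 16383236191) + 1356/3246155 = -3493215/17870539139533699/1090782 + 1356/3246155 = -3493215*1090782/17870539139533699 + 1356/3246155 = -3810336044130/17870539139533699 + 1356/3246155 = 11863509671874875694/58010539980493014677345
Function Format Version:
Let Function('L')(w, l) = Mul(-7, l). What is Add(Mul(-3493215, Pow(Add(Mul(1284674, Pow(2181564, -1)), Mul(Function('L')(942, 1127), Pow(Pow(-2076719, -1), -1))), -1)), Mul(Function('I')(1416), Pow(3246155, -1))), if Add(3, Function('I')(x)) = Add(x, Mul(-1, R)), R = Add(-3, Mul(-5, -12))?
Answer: Rational(11863509671874875694, 58010539980493014677345) ≈ 0.00020451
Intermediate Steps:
R = 57 (R = Add(-3, 60) = 57)
Function('I')(x) = Add(-60, x) (Function('I')(x) = Add(-3, Add(x, Mul(-1, 57))) = Add(-3, Add(x, -57)) = Add(-3, Add(-57, x)) = Add(-60, x))
Add(Mul(-3493215, Pow(Add(Mul(1284674, Pow(2181564, -1)), Mul(Function('L')(942, 1127), Pow(Pow(-2076719, -1), -1))), -1)), Mul(Function('I')(1416), Pow(3246155, -1))) = Add(Mul(-3493215, Pow(Add(Mul(1284674, Pow(2181564, -1)), Mul(Mul(-7, 1127), Pow(Pow(-2076719, -1), -1))), -1)), Mul(Add(-60, 1416), Pow(3246155, -1))) = Add(Mul(-3493215, Pow(Add(Mul(1284674, Rational(1, 2181564)), Mul(-7889, Pow(Rational(-1, 2076719), -1))), -1)), Mul(1356, Rational(1, 3246155))) = Add(Mul(-3493215, Pow(Add(Rational(642337, 1090782), Mul(-7889, -2076719)), -1)), Rational(1356, 3246155)) = Add(Mul(-3493215, Pow(Add(Rational(642337, 1090782), 16383236191), -1)), Rational(1356, 3246155)) = Add(Mul(-3493215, Pow(Rational(17870539139533699, 1090782), -1)), Rational(1356, 3246155)) = Add(Mul(-3493215, Rational(1090782, 17870539139533699)), Rational(1356, 3246155)) = Add(Rational(-3810336044130, 17870539139533699), Rational(1356, 3246155)) = Rational(11863509671874875694, 58010539980493014677345)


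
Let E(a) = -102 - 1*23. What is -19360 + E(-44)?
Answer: -19485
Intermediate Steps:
E(a) = -125 (E(a) = -102 - 23 = -125)
-19360 + E(-44) = -19360 - 125 = -19485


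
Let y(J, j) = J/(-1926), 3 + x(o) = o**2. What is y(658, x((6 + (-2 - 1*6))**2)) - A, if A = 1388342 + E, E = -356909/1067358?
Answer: -475676401365761/342621918 ≈ -1.3883e+6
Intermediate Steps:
E = -356909/1067358 (E = -356909*1/1067358 = -356909/1067358 ≈ -0.33439)
x(o) = -3 + o**2
A = 1481857583527/1067358 (A = 1388342 - 356909/1067358 = 1481857583527/1067358 ≈ 1.3883e+6)
y(J, j) = -J/1926 (y(J, j) = J*(-1/1926) = -J/1926)
y(658, x((6 + (-2 - 1*6))**2)) - A = -1/1926*658 - 1*1481857583527/1067358 = -329/963 - 1481857583527/1067358 = -475676401365761/342621918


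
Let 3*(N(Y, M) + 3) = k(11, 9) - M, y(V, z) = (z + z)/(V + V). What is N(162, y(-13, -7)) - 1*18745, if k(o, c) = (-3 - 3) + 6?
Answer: -731179/39 ≈ -18748.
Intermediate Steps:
k(o, c) = 0 (k(o, c) = -6 + 6 = 0)
y(V, z) = z/V (y(V, z) = (2*z)/((2*V)) = (2*z)*(1/(2*V)) = z/V)
N(Y, M) = -3 - M/3 (N(Y, M) = -3 + (0 - M)/3 = -3 + (-M)/3 = -3 - M/3)
N(162, y(-13, -7)) - 1*18745 = (-3 - (-7)/(3*(-13))) - 1*18745 = (-3 - (-7)*(-1)/(3*13)) - 18745 = (-3 - ⅓*7/13) - 18745 = (-3 - 7/39) - 18745 = -124/39 - 18745 = -731179/39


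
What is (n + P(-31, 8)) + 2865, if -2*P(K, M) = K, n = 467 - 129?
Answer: 6437/2 ≈ 3218.5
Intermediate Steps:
n = 338
P(K, M) = -K/2
(n + P(-31, 8)) + 2865 = (338 - ½*(-31)) + 2865 = (338 + 31/2) + 2865 = 707/2 + 2865 = 6437/2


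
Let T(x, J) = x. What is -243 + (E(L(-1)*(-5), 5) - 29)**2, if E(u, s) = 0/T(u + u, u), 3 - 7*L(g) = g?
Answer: 598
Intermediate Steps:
L(g) = 3/7 - g/7
E(u, s) = 0 (E(u, s) = 0/(u + u) = 0/((2*u)) = 0*(1/(2*u)) = 0)
-243 + (E(L(-1)*(-5), 5) - 29)**2 = -243 + (0 - 29)**2 = -243 + (-29)**2 = -243 + 841 = 598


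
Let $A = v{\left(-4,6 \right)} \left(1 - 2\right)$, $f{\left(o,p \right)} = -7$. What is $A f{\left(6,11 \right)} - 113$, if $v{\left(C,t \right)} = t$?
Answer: $-71$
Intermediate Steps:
$A = -6$ ($A = 6 \left(1 - 2\right) = 6 \left(-1\right) = -6$)
$A f{\left(6,11 \right)} - 113 = \left(-6\right) \left(-7\right) - 113 = 42 - 113 = -71$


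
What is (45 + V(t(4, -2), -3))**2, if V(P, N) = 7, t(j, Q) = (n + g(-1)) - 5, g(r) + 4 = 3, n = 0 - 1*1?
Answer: 2704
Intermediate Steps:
n = -1 (n = 0 - 1 = -1)
g(r) = -1 (g(r) = -4 + 3 = -1)
t(j, Q) = -7 (t(j, Q) = (-1 - 1) - 5 = -2 - 5 = -7)
(45 + V(t(4, -2), -3))**2 = (45 + 7)**2 = 52**2 = 2704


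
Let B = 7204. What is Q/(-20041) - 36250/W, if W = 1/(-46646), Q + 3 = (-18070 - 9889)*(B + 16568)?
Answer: 33888342258851/20041 ≈ 1.6910e+9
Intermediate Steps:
Q = -664641351 (Q = -3 + (-18070 - 9889)*(7204 + 16568) = -3 - 27959*23772 = -3 - 664641348 = -664641351)
W = -1/46646 ≈ -2.1438e-5
Q/(-20041) - 36250/W = -664641351/(-20041) - 36250/(-1/46646) = -664641351*(-1/20041) - 36250*(-46646) = 664641351/20041 + 1690917500 = 33888342258851/20041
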